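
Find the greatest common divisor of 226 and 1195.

1

gcd(1195, 226) = 1  (1195 = 5×226 + 65, 226 = 3×65 + 31, 65 = 2×31 + 3, 31 = 10×3 + 1, 3 = 3×1).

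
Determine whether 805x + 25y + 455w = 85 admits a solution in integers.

yes

gcd(805, 25) = 5  (805 = 32*25 + 5, 25 = 5*5).
gcd(5, 455) = 5.
5 divides 85, so integer solutions exist.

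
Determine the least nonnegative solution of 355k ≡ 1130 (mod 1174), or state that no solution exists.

gcd(1174, 355) = 1.
1 divides 1130, so solutions exist.
By Bézout, 355×(-377) + 1174×(114) = 1.
So 355×(-377) ≡ 1 (mod 1174); multiply by 1130: k ≡ -426010 (mod 1174).
Smallest nonnegative: k = -426010 mod 1174 = 152.

152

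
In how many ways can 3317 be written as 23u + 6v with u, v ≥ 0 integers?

24

gcd(23, 6):
  23 = 3·6 + 5
  6 = 1·5 + 1
  5 = 5·1
so gcd(23, 6) = 1.
Back-substitute for Bézout coefficients:
  1 = 6 - 1·5
  ... = 23·(-1) + 6·(4)
Scale by 3317: one solution is (-3317, 13268). Reduce u mod 6: (1, 549).
General: u = 1 + 6t, v = 549 - 23t.
u ≥ 0 ⇒ t ≥ 0; v ≥ 0 ⇒ t ≤ 23. So t ∈ [0, 23]: 24 solutions.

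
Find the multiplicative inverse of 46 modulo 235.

46

gcd(235, 46) = 1  (235 = 5×46 + 5, 46 = 9×5 + 1, 5 = 5×1).
Back-substituting, 46×(46) + 235×(-9) = 1.
So 46×46 ≡ 1 (mod 235), and 46 mod 235 = 46.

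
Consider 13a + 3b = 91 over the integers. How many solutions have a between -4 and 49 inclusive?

18

gcd(13, 3) = 1.
By Bézout, 13×(1) + 3×(-4) = 1.
Particular solution: (1, 26).
General solution: a = 1 + 3t, b = 26 - 13t for integer t.
-4 ≤ 1 + 3t ≤ 49 gives t ∈ [-1, 16], which is 18 values.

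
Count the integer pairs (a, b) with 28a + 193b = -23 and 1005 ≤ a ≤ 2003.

gcd(193, 28):
  193 = 6×28 + 25
  28 = 1×25 + 3
  25 = 8×3 + 1
  3 = 3×1
so gcd(193, 28) = 1.
Back-substitute for Bézout coefficients:
  1 = 25 - 8×3
  ... = 28×(-62) + 193×(9)
Scale by -23: particular solution (1426, -207); reduce a mod 193: (75, -11).
General solution: a = 75 + 193t, b = -11 - 28t for integer t.
1005 ≤ 75 + 193t ≤ 2003 gives t ∈ [5, 9], which is 5 values.

5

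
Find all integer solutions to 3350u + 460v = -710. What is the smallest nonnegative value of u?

gcd(3350, 460) = 10  (3350 = 7·460 + 130, 460 = 3·130 + 70, 130 = 1·70 + 60, 70 = 1·60 + 10, 60 = 6·10).
10 divides -710, so solutions exist.
Back-substituting, 3350·(-7) + 460·(51) = 10.
Scale by -710/10 = -71: (u₀, v₀) = (497, -3621).
General solution: u = 497 + 46t, v = -3621 - 335t for integer t.
u ≥ 0: smallest is 497 mod 46 = 37 (at t = -10), with v = -271.

37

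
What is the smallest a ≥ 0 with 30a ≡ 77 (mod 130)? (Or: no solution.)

no solution

gcd(130, 30):
  130 = 4*30 + 10
  30 = 3*10
so gcd(130, 30) = 10.
10 does not divide 77, so the congruence has no solution.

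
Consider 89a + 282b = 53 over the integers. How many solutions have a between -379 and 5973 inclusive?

gcd(282, 89) = 1.
By Bézout, 89×(-19) + 282×(6) = 1.
Particular solution: (121, -38).
General solution: a = 121 + 282t, b = -38 - 89t for integer t.
-379 ≤ 121 + 282t ≤ 5973 gives t ∈ [-1, 20], which is 22 values.

22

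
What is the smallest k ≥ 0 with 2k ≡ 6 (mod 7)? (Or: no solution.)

3

gcd(7, 2):
  7 = 3*2 + 1
  2 = 2*1
so gcd(7, 2) = 1.
1 divides 6, so solutions exist.
Back-substitute for Bézout coefficients:
  1 = 7 - 3*2
  ... = 2*(-3) + 7*(1)
So 2*(-3) ≡ 1 (mod 7); multiply by 6: k ≡ -18 (mod 7).
Smallest nonnegative: k = -18 mod 7 = 3.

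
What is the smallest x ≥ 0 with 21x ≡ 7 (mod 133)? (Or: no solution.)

gcd(133, 21):
  133 = 6×21 + 7
  21 = 3×7
so gcd(133, 21) = 7.
7 divides 7, so solutions exist.
Back-substitute for Bézout coefficients:
  7 = 133 - 6×21
  ... = 21×(-6) + 133×(1)
So 21×(-6) ≡ 7 (mod 133); multiply by 1: x ≡ -6 (mod 19).
Smallest nonnegative: x = -6 mod 19 = 13.

13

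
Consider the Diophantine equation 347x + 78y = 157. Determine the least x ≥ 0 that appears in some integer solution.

gcd(347, 78) = 1.
1 divides 157, so solutions exist.
By Bézout, 347*(29) + 78*(-129) = 1.
Scale by 157/1 = 157: (x₀, y₀) = (4553, -20253).
General solution: x = 4553 + 78t, y = -20253 - 347t for integer t.
x ≥ 0: smallest is 4553 mod 78 = 29 (at t = -58), with y = -127.

29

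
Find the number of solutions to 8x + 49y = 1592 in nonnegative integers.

5

gcd(49, 8):
  49 = 6*8 + 1
  8 = 8*1
so gcd(49, 8) = 1.
Back-substitute for Bézout coefficients:
  1 = 49 - 6*8
  ... = 8*(-6) + 49*(1)
Scale by 1592: one solution is (-9552, 1592). Reduce x mod 49: (3, 32).
General: x = 3 + 49t, y = 32 - 8t.
x ≥ 0 ⇒ t ≥ 0; y ≥ 0 ⇒ t ≤ 4. So t ∈ [0, 4]: 5 solutions.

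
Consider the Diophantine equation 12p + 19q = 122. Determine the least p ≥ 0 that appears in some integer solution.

gcd(19, 12) = 1.
1 divides 122, so solutions exist.
By Bézout, 12·(8) + 19·(-5) = 1.
Scale by 122/1 = 122: (p₀, q₀) = (976, -610).
General solution: p = 976 + 19t, q = -610 - 12t for integer t.
p ≥ 0: smallest is 976 mod 19 = 7 (at t = -51), with q = 2.

7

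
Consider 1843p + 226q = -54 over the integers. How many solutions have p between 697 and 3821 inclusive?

gcd(1843, 226):
  1843 = 8×226 + 35
  226 = 6×35 + 16
  35 = 2×16 + 3
  16 = 5×3 + 1
  3 = 3×1
so gcd(1843, 226) = 1.
Back-substitute for Bézout coefficients:
  1 = 16 - 5×3
  ... = 1843×(-71) + 226×(579)
Scale by -54: particular solution (3834, -31266); reduce p mod 226: (218, -1778).
General solution: p = 218 + 226t, q = -1778 - 1843t for integer t.
697 ≤ 218 + 226t ≤ 3821 gives t ∈ [3, 15], which is 13 values.

13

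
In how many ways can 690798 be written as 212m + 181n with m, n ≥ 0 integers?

18

gcd(212, 181):
  212 = 1·181 + 31
  181 = 5·31 + 26
  31 = 1·26 + 5
  26 = 5·5 + 1
  5 = 5·1
so gcd(212, 181) = 1.
Back-substitute for Bézout coefficients:
  1 = 26 - 5·5
  ... = 212·(-35) + 181·(41)
Scale by 690798: one solution is (-24177930, 28322718). Reduce m mod 181: (50, 3758).
General: m = 50 + 181t, n = 3758 - 212t.
m ≥ 0 ⇒ t ≥ 0; n ≥ 0 ⇒ t ≤ 17. So t ∈ [0, 17]: 18 solutions.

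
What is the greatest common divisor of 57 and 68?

gcd(68, 57):
  68 = 1*57 + 11
  57 = 5*11 + 2
  11 = 5*2 + 1
  2 = 2*1
so gcd(68, 57) = 1.

1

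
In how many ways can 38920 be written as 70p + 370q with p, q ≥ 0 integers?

16

gcd(370, 70) = 10.
By Bézout, 70×(16) + 370×(-3) = 10.
One solution: (1, 105).
General: p = 1 + 37t, q = 105 - 7t.
p ≥ 0 ⇒ t ≥ 0; q ≥ 0 ⇒ t ≤ 15. So t ∈ [0, 15]: 16 solutions.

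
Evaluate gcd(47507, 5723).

1

gcd(47507, 5723) = 1  (47507 = 8·5723 + 1723, 5723 = 3·1723 + 554, 1723 = 3·554 + 61, 554 = 9·61 + 5, 61 = 12·5 + 1, 5 = 5·1).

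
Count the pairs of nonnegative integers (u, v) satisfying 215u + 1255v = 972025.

18

gcd(1255, 215) = 5.
By Bézout, 215·(-35) + 1255·(6) = 5.
One solution: (184, 743).
General: u = 184 + 251t, v = 743 - 43t.
u ≥ 0 ⇒ t ≥ 0; v ≥ 0 ⇒ t ≤ 17. So t ∈ [0, 17]: 18 solutions.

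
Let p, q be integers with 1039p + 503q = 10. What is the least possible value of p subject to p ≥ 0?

107

gcd(1039, 503) = 1  (1039 = 2*503 + 33, 503 = 15*33 + 8, 33 = 4*8 + 1, 8 = 8*1).
1 divides 10, so solutions exist.
Back-substituting, 1039*(61) + 503*(-126) = 1.
Scale by 10/1 = 10: (p₀, q₀) = (610, -1260).
General solution: p = 610 + 503t, q = -1260 - 1039t for integer t.
p ≥ 0: smallest is 610 mod 503 = 107 (at t = -1), with q = -221.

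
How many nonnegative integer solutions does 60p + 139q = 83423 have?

gcd(139, 60):
  139 = 2*60 + 19
  60 = 3*19 + 3
  19 = 6*3 + 1
  3 = 3*1
so gcd(139, 60) = 1.
Back-substitute for Bézout coefficients:
  1 = 19 - 6*3
  ... = 60*(-44) + 139*(19)
Scale by 83423: one solution is (-3670612, 1585037). Reduce p mod 139: (100, 557).
General: p = 100 + 139t, q = 557 - 60t.
p ≥ 0 ⇒ t ≥ 0; q ≥ 0 ⇒ t ≤ 9. So t ∈ [0, 9]: 10 solutions.

10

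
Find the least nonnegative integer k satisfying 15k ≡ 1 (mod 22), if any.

gcd(22, 15) = 1.
1 divides 1, so solutions exist.
By Bézout, 15·(3) + 22·(-2) = 1.
So 15·(3) ≡ 1 (mod 22); multiply by 1: k ≡ 3 (mod 22).
Smallest nonnegative: k = 3 mod 22 = 3.

3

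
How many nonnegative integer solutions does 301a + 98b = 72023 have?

gcd(301, 98):
  301 = 3×98 + 7
  98 = 14×7
so gcd(301, 98) = 7.
Back-substitute for Bézout coefficients:
  7 = 301 - 3×98
  ... = 301×(1) + 98×(-3)
Scale by 10289: one solution is (10289, -30867). Reduce a mod 14: (13, 695).
General: a = 13 + 14t, b = 695 - 43t.
a ≥ 0 ⇒ t ≥ 0; b ≥ 0 ⇒ t ≤ 16. So t ∈ [0, 16]: 17 solutions.

17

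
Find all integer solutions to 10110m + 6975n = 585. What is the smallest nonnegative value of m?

gcd(10110, 6975):
  10110 = 1×6975 + 3135
  6975 = 2×3135 + 705
  3135 = 4×705 + 315
  705 = 2×315 + 75
  315 = 4×75 + 15
  75 = 5×15
so gcd(10110, 6975) = 15.
15 divides 585, so solutions exist.
Back-substitute for Bézout coefficients:
  15 = 315 - 4×75
  ... = 10110×(89) + 6975×(-129)
Scale by 585/15 = 39: (m₀, n₀) = (3471, -5031).
General solution: m = 3471 + 465t, n = -5031 - 674t for integer t.
m ≥ 0: smallest is 3471 mod 465 = 216 (at t = -7), with n = -313.

216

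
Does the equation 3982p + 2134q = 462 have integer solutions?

gcd(3982, 2134) = 22.
22 divides 462, so integer solutions exist.

yes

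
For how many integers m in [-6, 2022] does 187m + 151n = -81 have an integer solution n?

gcd(187, 151) = 1.
By Bézout, 187·(21) + 151·(-26) = 1.
Particular solution: (111, -138).
General solution: m = 111 + 151t, n = -138 - 187t for integer t.
-6 ≤ 111 + 151t ≤ 2022 gives t ∈ [0, 12], which is 13 values.

13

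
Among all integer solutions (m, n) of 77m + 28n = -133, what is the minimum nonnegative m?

3

gcd(77, 28):
  77 = 2×28 + 21
  28 = 1×21 + 7
  21 = 3×7
so gcd(77, 28) = 7.
7 divides -133, so solutions exist.
Back-substitute for Bézout coefficients:
  7 = 28 - 1×21
  ... = 77×(-1) + 28×(3)
Scale by -133/7 = -19: (m₀, n₀) = (19, -57).
General solution: m = 19 + 4t, n = -57 - 11t for integer t.
m ≥ 0: smallest is 19 mod 4 = 3 (at t = -4), with n = -13.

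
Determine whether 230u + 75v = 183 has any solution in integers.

no

gcd(230, 75):
  230 = 3·75 + 5
  75 = 15·5
so gcd(230, 75) = 5.
5 does not divide 183 (remainder 3), so no integer solutions.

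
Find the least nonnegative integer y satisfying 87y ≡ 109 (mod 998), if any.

gcd(998, 87):
  998 = 11×87 + 41
  87 = 2×41 + 5
  41 = 8×5 + 1
  5 = 5×1
so gcd(998, 87) = 1.
1 divides 109, so solutions exist.
Back-substitute for Bézout coefficients:
  1 = 41 - 8×5
  ... = 87×(-195) + 998×(17)
So 87×(-195) ≡ 1 (mod 998); multiply by 109: y ≡ -21255 (mod 998).
Smallest nonnegative: y = -21255 mod 998 = 701.

701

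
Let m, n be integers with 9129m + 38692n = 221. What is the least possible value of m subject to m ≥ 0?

373

gcd(38692, 9129) = 17.
17 divides 221, so solutions exist.
By Bézout, 9129·(729) + 38692·(-172) = 17.
Scale by 221/17 = 13: (m₀, n₀) = (9477, -2236).
General solution: m = 9477 + 2276t, n = -2236 - 537t for integer t.
m ≥ 0: smallest is 9477 mod 2276 = 373 (at t = -4), with n = -88.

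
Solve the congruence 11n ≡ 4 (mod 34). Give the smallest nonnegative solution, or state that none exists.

gcd(34, 11) = 1  (34 = 3×11 + 1, 11 = 11×1).
1 divides 4, so solutions exist.
Back-substituting, 11×(-3) + 34×(1) = 1.
So 11×(-3) ≡ 1 (mod 34); multiply by 4: n ≡ -12 (mod 34).
Smallest nonnegative: n = -12 mod 34 = 22.

22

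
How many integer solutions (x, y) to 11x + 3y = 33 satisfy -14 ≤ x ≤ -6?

3

gcd(11, 3) = 1  (11 = 3*3 + 2, 3 = 1*2 + 1, 2 = 2*1).
Back-substituting, 11*(-1) + 3*(4) = 1.
Scale by 33: particular solution (-33, 132); reduce x mod 3: (0, 11).
General solution: x = 0 + 3t, y = 11 - 11t for integer t.
-14 ≤ 0 + 3t ≤ -6 gives t ∈ [-4, -2], which is 3 values.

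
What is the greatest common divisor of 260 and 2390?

10

gcd(2390, 260):
  2390 = 9×260 + 50
  260 = 5×50 + 10
  50 = 5×10
so gcd(2390, 260) = 10.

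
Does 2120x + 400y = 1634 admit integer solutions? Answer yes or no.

no

gcd(2120, 400):
  2120 = 5×400 + 120
  400 = 3×120 + 40
  120 = 3×40
so gcd(2120, 400) = 40.
40 does not divide 1634 (remainder 34), so no integer solutions.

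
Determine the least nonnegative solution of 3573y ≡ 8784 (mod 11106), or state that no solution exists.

gcd(11106, 3573):
  11106 = 3·3573 + 387
  3573 = 9·387 + 90
  387 = 4·90 + 27
  90 = 3·27 + 9
  27 = 3·9
so gcd(11106, 3573) = 9.
9 divides 8784, so solutions exist.
Back-substitute for Bézout coefficients:
  9 = 90 - 3·27
  ... = 3573·(373) + 11106·(-120)
So 3573·(373) ≡ 9 (mod 11106); multiply by 976: y ≡ 364048 (mod 1234).
Smallest nonnegative: y = 364048 mod 1234 = 18.

18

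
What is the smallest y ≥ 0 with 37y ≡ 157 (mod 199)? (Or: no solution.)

gcd(199, 37):
  199 = 5*37 + 14
  37 = 2*14 + 9
  14 = 1*9 + 5
  9 = 1*5 + 4
  5 = 1*4 + 1
  4 = 4*1
so gcd(199, 37) = 1.
1 divides 157, so solutions exist.
Back-substitute for Bézout coefficients:
  1 = 5 - 1*4
  ... = 37*(-43) + 199*(8)
So 37*(-43) ≡ 1 (mod 199); multiply by 157: y ≡ -6751 (mod 199).
Smallest nonnegative: y = -6751 mod 199 = 15.

15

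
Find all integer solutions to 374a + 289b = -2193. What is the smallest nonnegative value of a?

15

gcd(374, 289):
  374 = 1*289 + 85
  289 = 3*85 + 34
  85 = 2*34 + 17
  34 = 2*17
so gcd(374, 289) = 17.
17 divides -2193, so solutions exist.
Back-substitute for Bézout coefficients:
  17 = 85 - 2*34
  ... = 374*(7) + 289*(-9)
Scale by -2193/17 = -129: (a₀, b₀) = (-903, 1161).
General solution: a = -903 + 17t, b = 1161 - 22t for integer t.
a ≥ 0: smallest is -903 mod 17 = 15 (at t = 54), with b = -27.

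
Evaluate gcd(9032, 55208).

8

gcd(55208, 9032):
  55208 = 6*9032 + 1016
  9032 = 8*1016 + 904
  1016 = 1*904 + 112
  904 = 8*112 + 8
  112 = 14*8
so gcd(55208, 9032) = 8.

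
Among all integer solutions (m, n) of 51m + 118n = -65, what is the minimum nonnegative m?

45

gcd(118, 51):
  118 = 2×51 + 16
  51 = 3×16 + 3
  16 = 5×3 + 1
  3 = 3×1
so gcd(118, 51) = 1.
1 divides -65, so solutions exist.
Back-substitute for Bézout coefficients:
  1 = 16 - 5×3
  ... = 51×(-37) + 118×(16)
Scale by -65/1 = -65: (m₀, n₀) = (2405, -1040).
General solution: m = 2405 + 118t, n = -1040 - 51t for integer t.
m ≥ 0: smallest is 2405 mod 118 = 45 (at t = -20), with n = -20.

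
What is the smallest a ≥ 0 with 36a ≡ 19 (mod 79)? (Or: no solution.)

51

gcd(79, 36) = 1.
1 divides 19, so solutions exist.
By Bézout, 36·(11) + 79·(-5) = 1.
So 36·(11) ≡ 1 (mod 79); multiply by 19: a ≡ 209 (mod 79).
Smallest nonnegative: a = 209 mod 79 = 51.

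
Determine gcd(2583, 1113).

gcd(2583, 1113):
  2583 = 2×1113 + 357
  1113 = 3×357 + 42
  357 = 8×42 + 21
  42 = 2×21
so gcd(2583, 1113) = 21.

21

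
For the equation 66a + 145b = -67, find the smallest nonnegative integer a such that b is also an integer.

133

gcd(145, 66) = 1  (145 = 2·66 + 13, 66 = 5·13 + 1, 13 = 13·1).
1 divides -67, so solutions exist.
Back-substituting, 66·(11) + 145·(-5) = 1.
Scale by -67/1 = -67: (a₀, b₀) = (-737, 335).
General solution: a = -737 + 145t, b = 335 - 66t for integer t.
a ≥ 0: smallest is -737 mod 145 = 133 (at t = 6), with b = -61.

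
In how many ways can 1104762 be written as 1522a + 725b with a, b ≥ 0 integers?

1

gcd(1522, 725) = 1.
By Bézout, 1522*(-292) + 725*(613) = 1.
One solution: (421, 640).
General: a = 421 + 725t, b = 640 - 1522t.
a ≥ 0 ⇒ t ≥ 0; b ≥ 0 ⇒ t ≤ 0. So t ∈ [0, 0]: 1 solution.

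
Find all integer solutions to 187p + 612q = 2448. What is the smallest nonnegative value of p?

0

gcd(612, 187):
  612 = 3×187 + 51
  187 = 3×51 + 34
  51 = 1×34 + 17
  34 = 2×17
so gcd(612, 187) = 17.
17 divides 2448, so solutions exist.
Back-substitute for Bézout coefficients:
  17 = 51 - 1×34
  ... = 187×(-13) + 612×(4)
Scale by 2448/17 = 144: (p₀, q₀) = (-1872, 576).
General solution: p = -1872 + 36t, q = 576 - 11t for integer t.
p ≥ 0: smallest is -1872 mod 36 = 0 (at t = 52), with q = 4.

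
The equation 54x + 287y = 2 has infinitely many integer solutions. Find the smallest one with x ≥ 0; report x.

202

gcd(287, 54) = 1.
1 divides 2, so solutions exist.
By Bézout, 54×(101) + 287×(-19) = 1.
Scale by 2/1 = 2: (x₀, y₀) = (202, -38).
General solution: x = 202 + 287t, y = -38 - 54t for integer t.
x ≥ 0: smallest is 202 mod 287 = 202 (at t = 0), with y = -38.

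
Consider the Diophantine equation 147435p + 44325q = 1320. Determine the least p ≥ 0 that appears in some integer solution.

gcd(147435, 44325):
  147435 = 3×44325 + 14460
  44325 = 3×14460 + 945
  14460 = 15×945 + 285
  945 = 3×285 + 90
  285 = 3×90 + 15
  90 = 6×15
so gcd(147435, 44325) = 15.
15 divides 1320, so solutions exist.
Back-substitute for Bézout coefficients:
  15 = 285 - 3×90
  ... = 147435×(469) + 44325×(-1560)
Scale by 1320/15 = 88: (p₀, q₀) = (41272, -137280).
General solution: p = 41272 + 2955t, q = -137280 - 9829t for integer t.
p ≥ 0: smallest is 41272 mod 2955 = 2857 (at t = -13), with q = -9503.

2857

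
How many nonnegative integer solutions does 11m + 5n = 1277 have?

23

gcd(11, 5) = 1  (11 = 2*5 + 1, 5 = 5*1).
Back-substituting, 11*(1) + 5*(-2) = 1.
Scale by 1277: one solution is (1277, -2554). Reduce m mod 5: (2, 251).
General: m = 2 + 5t, n = 251 - 11t.
m ≥ 0 ⇒ t ≥ 0; n ≥ 0 ⇒ t ≤ 22. So t ∈ [0, 22]: 23 solutions.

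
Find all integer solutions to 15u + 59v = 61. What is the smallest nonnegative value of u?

gcd(59, 15):
  59 = 3*15 + 14
  15 = 1*14 + 1
  14 = 14*1
so gcd(59, 15) = 1.
1 divides 61, so solutions exist.
Back-substitute for Bézout coefficients:
  1 = 15 - 1*14
  ... = 15*(4) + 59*(-1)
Scale by 61/1 = 61: (u₀, v₀) = (244, -61).
General solution: u = 244 + 59t, v = -61 - 15t for integer t.
u ≥ 0: smallest is 244 mod 59 = 8 (at t = -4), with v = -1.

8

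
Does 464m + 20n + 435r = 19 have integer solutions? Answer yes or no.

gcd(464, 20) = 4  (464 = 23*20 + 4, 20 = 5*4).
gcd(4, 435) = 1.
1 divides 19, so integer solutions exist.

yes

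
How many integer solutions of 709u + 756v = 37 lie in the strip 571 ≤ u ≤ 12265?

15

gcd(756, 709):
  756 = 1*709 + 47
  709 = 15*47 + 4
  47 = 11*4 + 3
  4 = 1*3 + 1
  3 = 3*1
so gcd(756, 709) = 1.
Back-substitute for Bézout coefficients:
  1 = 4 - 1*3
  ... = 709*(193) + 756*(-181)
Scale by 37: particular solution (7141, -6697); reduce u mod 756: (337, -316).
General solution: u = 337 + 756t, v = -316 - 709t for integer t.
571 ≤ 337 + 756t ≤ 12265 gives t ∈ [1, 15], which is 15 values.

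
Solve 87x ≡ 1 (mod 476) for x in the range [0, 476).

383

gcd(476, 87):
  476 = 5×87 + 41
  87 = 2×41 + 5
  41 = 8×5 + 1
  5 = 5×1
so gcd(476, 87) = 1.
Back-substitute for Bézout coefficients:
  1 = 41 - 8×5
  ... = 87×(-93) + 476×(17)
So 87×-93 ≡ 1 (mod 476), and -93 mod 476 = 383.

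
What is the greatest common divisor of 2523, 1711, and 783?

gcd(2523, 1711):
  2523 = 1·1711 + 812
  1711 = 2·812 + 87
  812 = 9·87 + 29
  87 = 3·29
so gcd(2523, 1711) = 29.
gcd(29, 783) = 29.

29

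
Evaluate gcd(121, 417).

gcd(417, 121):
  417 = 3·121 + 54
  121 = 2·54 + 13
  54 = 4·13 + 2
  13 = 6·2 + 1
  2 = 2·1
so gcd(417, 121) = 1.

1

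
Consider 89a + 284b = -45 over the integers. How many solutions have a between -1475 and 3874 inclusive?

gcd(284, 89):
  284 = 3·89 + 17
  89 = 5·17 + 4
  17 = 4·4 + 1
  4 = 4·1
so gcd(284, 89) = 1.
Back-substitute for Bézout coefficients:
  1 = 17 - 4·4
  ... = 89·(-67) + 284·(21)
Scale by -45: particular solution (3015, -945); reduce a mod 284: (175, -55).
General solution: a = 175 + 284t, b = -55 - 89t for integer t.
-1475 ≤ 175 + 284t ≤ 3874 gives t ∈ [-5, 13], which is 19 values.

19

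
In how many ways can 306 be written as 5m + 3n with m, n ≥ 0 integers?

gcd(5, 3) = 1.
By Bézout, 5×(-1) + 3×(2) = 1.
One solution: (0, 102).
General: m = 0 + 3t, n = 102 - 5t.
m ≥ 0 ⇒ t ≥ 0; n ≥ 0 ⇒ t ≤ 20. So t ∈ [0, 20]: 21 solutions.

21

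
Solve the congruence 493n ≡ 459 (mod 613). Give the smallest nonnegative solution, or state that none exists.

318

gcd(613, 493) = 1.
1 divides 459, so solutions exist.
By Bézout, 493*(189) + 613*(-152) = 1.
So 493*(189) ≡ 1 (mod 613); multiply by 459: n ≡ 86751 (mod 613).
Smallest nonnegative: n = 86751 mod 613 = 318.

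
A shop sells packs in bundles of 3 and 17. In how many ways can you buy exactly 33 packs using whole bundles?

1

Need nonnegative integers with 3j + 17k = 33.
gcd(3, 17) = 1, and 3·(6) + 17·(-1) = 1.
So (j₀, k₀) = (198, -33); general j = 198 + 17t, k = -33 - 3t.
j ≥ 0 ⇒ t ≥ -11; k ≥ 0 ⇒ t ≤ -11. That's 1 value of t.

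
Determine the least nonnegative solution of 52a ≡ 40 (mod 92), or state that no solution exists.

22

gcd(92, 52) = 4  (92 = 1·52 + 40, 52 = 1·40 + 12, 40 = 3·12 + 4, 12 = 3·4).
4 divides 40, so solutions exist.
Back-substituting, 52·(-7) + 92·(4) = 4.
So 52·(-7) ≡ 4 (mod 92); multiply by 10: a ≡ -70 (mod 23).
Smallest nonnegative: a = -70 mod 23 = 22.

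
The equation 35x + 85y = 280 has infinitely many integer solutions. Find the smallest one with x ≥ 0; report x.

gcd(85, 35) = 5.
5 divides 280, so solutions exist.
By Bézout, 35×(5) + 85×(-2) = 5.
Scale by 280/5 = 56: (x₀, y₀) = (280, -112).
General solution: x = 280 + 17t, y = -112 - 7t for integer t.
x ≥ 0: smallest is 280 mod 17 = 8 (at t = -16), with y = 0.

8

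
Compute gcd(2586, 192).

6

gcd(2586, 192) = 6  (2586 = 13×192 + 90, 192 = 2×90 + 12, 90 = 7×12 + 6, 12 = 2×6).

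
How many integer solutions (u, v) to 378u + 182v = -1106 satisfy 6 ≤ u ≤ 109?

8

gcd(378, 182):
  378 = 2×182 + 14
  182 = 13×14
so gcd(378, 182) = 14.
Back-substitute for Bézout coefficients:
  14 = 378 - 2×182
  ... = 378×(1) + 182×(-2)
Scale by -79: particular solution (-79, 158); reduce u mod 13: (12, -31).
General solution: u = 12 + 13t, v = -31 - 27t for integer t.
6 ≤ 12 + 13t ≤ 109 gives t ∈ [0, 7], which is 8 values.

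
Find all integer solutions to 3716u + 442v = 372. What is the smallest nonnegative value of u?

gcd(3716, 442):
  3716 = 8·442 + 180
  442 = 2·180 + 82
  180 = 2·82 + 16
  82 = 5·16 + 2
  16 = 8·2
so gcd(3716, 442) = 2.
2 divides 372, so solutions exist.
Back-substitute for Bézout coefficients:
  2 = 82 - 5·16
  ... = 3716·(-27) + 442·(227)
Scale by 372/2 = 186: (u₀, v₀) = (-5022, 42222).
General solution: u = -5022 + 221t, v = 42222 - 1858t for integer t.
u ≥ 0: smallest is -5022 mod 221 = 61 (at t = 23), with v = -512.

61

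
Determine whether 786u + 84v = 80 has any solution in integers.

no

gcd(786, 84) = 6  (786 = 9*84 + 30, 84 = 2*30 + 24, 30 = 1*24 + 6, 24 = 4*6).
6 does not divide 80 (remainder 2), so no integer solutions.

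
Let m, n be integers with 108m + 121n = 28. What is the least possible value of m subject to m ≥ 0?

63

gcd(121, 108):
  121 = 1*108 + 13
  108 = 8*13 + 4
  13 = 3*4 + 1
  4 = 4*1
so gcd(121, 108) = 1.
1 divides 28, so solutions exist.
Back-substitute for Bézout coefficients:
  1 = 13 - 3*4
  ... = 108*(-28) + 121*(25)
Scale by 28/1 = 28: (m₀, n₀) = (-784, 700).
General solution: m = -784 + 121t, n = 700 - 108t for integer t.
m ≥ 0: smallest is -784 mod 121 = 63 (at t = 7), with n = -56.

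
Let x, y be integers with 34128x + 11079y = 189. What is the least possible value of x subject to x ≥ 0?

1082

gcd(34128, 11079) = 9  (34128 = 3×11079 + 891, 11079 = 12×891 + 387, 891 = 2×387 + 117, 387 = 3×117 + 36, 117 = 3×36 + 9, 36 = 4×9).
9 divides 189, so solutions exist.
Back-substituting, 34128×(286) + 11079×(-881) = 9.
Scale by 189/9 = 21: (x₀, y₀) = (6006, -18501).
General solution: x = 6006 + 1231t, y = -18501 - 3792t for integer t.
x ≥ 0: smallest is 6006 mod 1231 = 1082 (at t = -4), with y = -3333.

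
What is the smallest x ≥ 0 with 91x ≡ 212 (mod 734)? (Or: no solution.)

696

gcd(734, 91):
  734 = 8·91 + 6
  91 = 15·6 + 1
  6 = 6·1
so gcd(734, 91) = 1.
1 divides 212, so solutions exist.
Back-substitute for Bézout coefficients:
  1 = 91 - 15·6
  ... = 91·(121) + 734·(-15)
So 91·(121) ≡ 1 (mod 734); multiply by 212: x ≡ 25652 (mod 734).
Smallest nonnegative: x = 25652 mod 734 = 696.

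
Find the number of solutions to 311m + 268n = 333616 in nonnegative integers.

gcd(311, 268):
  311 = 1×268 + 43
  268 = 6×43 + 10
  43 = 4×10 + 3
  10 = 3×3 + 1
  3 = 3×1
so gcd(311, 268) = 1.
Back-substitute for Bézout coefficients:
  1 = 10 - 3×3
  ... = 311×(-81) + 268×(94)
Scale by 333616: one solution is (-27022896, 31359904). Reduce m mod 268: (80, 1152).
General: m = 80 + 268t, n = 1152 - 311t.
m ≥ 0 ⇒ t ≥ 0; n ≥ 0 ⇒ t ≤ 3. So t ∈ [0, 3]: 4 solutions.

4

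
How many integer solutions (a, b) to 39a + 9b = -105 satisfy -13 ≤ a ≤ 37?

gcd(39, 9):
  39 = 4×9 + 3
  9 = 3×3
so gcd(39, 9) = 3.
Back-substitute for Bézout coefficients:
  3 = 39 - 4×9
  ... = 39×(1) + 9×(-4)
Scale by -35: particular solution (-35, 140); reduce a mod 3: (1, -16).
General solution: a = 1 + 3t, b = -16 - 13t for integer t.
-13 ≤ 1 + 3t ≤ 37 gives t ∈ [-4, 12], which is 17 values.

17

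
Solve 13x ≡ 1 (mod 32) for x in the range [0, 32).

gcd(32, 13) = 1.
By Bézout, 13*(5) + 32*(-2) = 1.
So 13*5 ≡ 1 (mod 32), and 5 mod 32 = 5.

5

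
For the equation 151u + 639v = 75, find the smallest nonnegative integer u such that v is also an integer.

gcd(639, 151) = 1.
1 divides 75, so solutions exist.
By Bézout, 151*(292) + 639*(-69) = 1.
Scale by 75/1 = 75: (u₀, v₀) = (21900, -5175).
General solution: u = 21900 + 639t, v = -5175 - 151t for integer t.
u ≥ 0: smallest is 21900 mod 639 = 174 (at t = -34), with v = -41.

174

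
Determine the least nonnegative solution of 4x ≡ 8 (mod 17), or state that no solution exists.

gcd(17, 4) = 1  (17 = 4·4 + 1, 4 = 4·1).
1 divides 8, so solutions exist.
Back-substituting, 4·(-4) + 17·(1) = 1.
So 4·(-4) ≡ 1 (mod 17); multiply by 8: x ≡ -32 (mod 17).
Smallest nonnegative: x = -32 mod 17 = 2.

2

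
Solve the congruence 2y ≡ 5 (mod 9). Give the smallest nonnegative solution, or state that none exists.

gcd(9, 2) = 1.
1 divides 5, so solutions exist.
By Bézout, 2·(-4) + 9·(1) = 1.
So 2·(-4) ≡ 1 (mod 9); multiply by 5: y ≡ -20 (mod 9).
Smallest nonnegative: y = -20 mod 9 = 7.

7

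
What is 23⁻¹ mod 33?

gcd(33, 23) = 1  (33 = 1·23 + 10, 23 = 2·10 + 3, 10 = 3·3 + 1, 3 = 3·1).
Back-substituting, 23·(-10) + 33·(7) = 1.
So 23·-10 ≡ 1 (mod 33), and -10 mod 33 = 23.

23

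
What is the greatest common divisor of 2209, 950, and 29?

gcd(2209, 950):
  2209 = 2×950 + 309
  950 = 3×309 + 23
  309 = 13×23 + 10
  23 = 2×10 + 3
  10 = 3×3 + 1
  3 = 3×1
so gcd(2209, 950) = 1.
gcd(1, 29) = 1.

1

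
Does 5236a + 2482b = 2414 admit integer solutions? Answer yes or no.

gcd(5236, 2482) = 34  (5236 = 2*2482 + 272, 2482 = 9*272 + 34, 272 = 8*34).
34 divides 2414, so integer solutions exist.

yes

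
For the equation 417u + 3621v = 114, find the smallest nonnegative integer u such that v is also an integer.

721

gcd(3621, 417):
  3621 = 8×417 + 285
  417 = 1×285 + 132
  285 = 2×132 + 21
  132 = 6×21 + 6
  21 = 3×6 + 3
  6 = 2×3
so gcd(3621, 417) = 3.
3 divides 114, so solutions exist.
Back-substitute for Bézout coefficients:
  3 = 21 - 3×6
  ... = 417×(-521) + 3621×(60)
Scale by 114/3 = 38: (u₀, v₀) = (-19798, 2280).
General solution: u = -19798 + 1207t, v = 2280 - 139t for integer t.
u ≥ 0: smallest is -19798 mod 1207 = 721 (at t = 17), with v = -83.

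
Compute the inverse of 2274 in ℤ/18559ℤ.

gcd(18559, 2274):
  18559 = 8×2274 + 367
  2274 = 6×367 + 72
  367 = 5×72 + 7
  72 = 10×7 + 2
  7 = 3×2 + 1
  2 = 2×1
so gcd(18559, 2274) = 1.
Back-substitute for Bézout coefficients:
  1 = 7 - 3×2
  ... = 2274×(-7990) + 18559×(979)
So 2274×-7990 ≡ 1 (mod 18559), and -7990 mod 18559 = 10569.

10569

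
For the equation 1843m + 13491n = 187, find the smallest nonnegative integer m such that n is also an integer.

gcd(13491, 1843) = 1  (13491 = 7*1843 + 590, 1843 = 3*590 + 73, 590 = 8*73 + 6, 73 = 12*6 + 1, 6 = 6*1).
1 divides 187, so solutions exist.
Back-substituting, 1843*(2218) + 13491*(-303) = 1.
Scale by 187/1 = 187: (m₀, n₀) = (414766, -56661).
General solution: m = 414766 + 13491t, n = -56661 - 1843t for integer t.
m ≥ 0: smallest is 414766 mod 13491 = 10036 (at t = -30), with n = -1371.

10036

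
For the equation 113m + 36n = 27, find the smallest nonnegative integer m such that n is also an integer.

27

gcd(113, 36) = 1.
1 divides 27, so solutions exist.
By Bézout, 113*(-7) + 36*(22) = 1.
Scale by 27/1 = 27: (m₀, n₀) = (-189, 594).
General solution: m = -189 + 36t, n = 594 - 113t for integer t.
m ≥ 0: smallest is -189 mod 36 = 27 (at t = 6), with n = -84.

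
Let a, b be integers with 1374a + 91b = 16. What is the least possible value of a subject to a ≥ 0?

gcd(1374, 91) = 1.
1 divides 16, so solutions exist.
By Bézout, 1374·(-10) + 91·(151) = 1.
Scale by 16/1 = 16: (a₀, b₀) = (-160, 2416).
General solution: a = -160 + 91t, b = 2416 - 1374t for integer t.
a ≥ 0: smallest is -160 mod 91 = 22 (at t = 2), with b = -332.

22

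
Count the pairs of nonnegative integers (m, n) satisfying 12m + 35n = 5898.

gcd(35, 12) = 1  (35 = 2×12 + 11, 12 = 1×11 + 1, 11 = 11×1).
Back-substituting, 12×(3) + 35×(-1) = 1.
Scale by 5898: one solution is (17694, -5898). Reduce m mod 35: (19, 162).
General: m = 19 + 35t, n = 162 - 12t.
m ≥ 0 ⇒ t ≥ 0; n ≥ 0 ⇒ t ≤ 13. So t ∈ [0, 13]: 14 solutions.

14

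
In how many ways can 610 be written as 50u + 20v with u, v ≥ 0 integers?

gcd(50, 20):
  50 = 2·20 + 10
  20 = 2·10
so gcd(50, 20) = 10.
Back-substitute for Bézout coefficients:
  10 = 50 - 2·20
  ... = 50·(1) + 20·(-2)
Scale by 61: one solution is (61, -122). Reduce u mod 2: (1, 28).
General: u = 1 + 2t, v = 28 - 5t.
u ≥ 0 ⇒ t ≥ 0; v ≥ 0 ⇒ t ≤ 5. So t ∈ [0, 5]: 6 solutions.

6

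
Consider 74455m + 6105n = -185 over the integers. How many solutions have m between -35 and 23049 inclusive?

gcd(74455, 6105) = 5  (74455 = 12·6105 + 1195, 6105 = 5·1195 + 130, 1195 = 9·130 + 25, 130 = 5·25 + 5, 25 = 5·5).
Back-substituting, 74455·(-235) + 6105·(2866) = 5.
Scale by -37: particular solution (8695, -106042); reduce m mod 1221: (148, -1805).
General solution: m = 148 + 1221t, n = -1805 - 14891t for integer t.
-35 ≤ 148 + 1221t ≤ 23049 gives t ∈ [0, 18], which is 19 values.

19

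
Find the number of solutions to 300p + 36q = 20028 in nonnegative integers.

gcd(300, 36) = 12.
By Bézout, 300·(1) + 36·(-8) = 12.
One solution: (1, 548).
General: p = 1 + 3t, q = 548 - 25t.
p ≥ 0 ⇒ t ≥ 0; q ≥ 0 ⇒ t ≤ 21. So t ∈ [0, 21]: 22 solutions.

22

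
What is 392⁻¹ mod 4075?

gcd(4075, 392) = 1  (4075 = 10*392 + 155, 392 = 2*155 + 82, 155 = 1*82 + 73, 82 = 1*73 + 9, 73 = 8*9 + 1, 9 = 9*1).
Back-substituting, 392*(-447) + 4075*(43) = 1.
So 392*-447 ≡ 1 (mod 4075), and -447 mod 4075 = 3628.

3628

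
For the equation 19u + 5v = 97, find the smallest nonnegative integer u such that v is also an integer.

gcd(19, 5):
  19 = 3·5 + 4
  5 = 1·4 + 1
  4 = 4·1
so gcd(19, 5) = 1.
1 divides 97, so solutions exist.
Back-substitute for Bézout coefficients:
  1 = 5 - 1·4
  ... = 19·(-1) + 5·(4)
Scale by 97/1 = 97: (u₀, v₀) = (-97, 388).
General solution: u = -97 + 5t, v = 388 - 19t for integer t.
u ≥ 0: smallest is -97 mod 5 = 3 (at t = 20), with v = 8.

3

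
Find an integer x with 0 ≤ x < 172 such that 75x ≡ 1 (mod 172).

gcd(172, 75):
  172 = 2×75 + 22
  75 = 3×22 + 9
  22 = 2×9 + 4
  9 = 2×4 + 1
  4 = 4×1
so gcd(172, 75) = 1.
Back-substitute for Bézout coefficients:
  1 = 9 - 2×4
  ... = 75×(39) + 172×(-17)
So 75×39 ≡ 1 (mod 172), and 39 mod 172 = 39.

39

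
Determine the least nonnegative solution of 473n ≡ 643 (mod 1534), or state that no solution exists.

gcd(1534, 473):
  1534 = 3*473 + 115
  473 = 4*115 + 13
  115 = 8*13 + 11
  13 = 1*11 + 2
  11 = 5*2 + 1
  2 = 2*1
so gcd(1534, 473) = 1.
1 divides 643, so solutions exist.
Back-substitute for Bézout coefficients:
  1 = 11 - 5*2
  ... = 473*(-707) + 1534*(218)
So 473*(-707) ≡ 1 (mod 1534); multiply by 643: n ≡ -454601 (mod 1534).
Smallest nonnegative: n = -454601 mod 1534 = 997.

997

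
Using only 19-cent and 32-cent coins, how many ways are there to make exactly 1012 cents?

Need nonnegative integers with 19j + 32k = 1012.
gcd(19, 32) = 1, and 19·(-5) + 32·(3) = 1.
So (j₀, k₀) = (-5060, 3036); general j = -5060 + 32t, k = 3036 - 19t.
j ≥ 0 ⇒ t ≥ 159; k ≥ 0 ⇒ t ≤ 159. That's 1 value of t.

1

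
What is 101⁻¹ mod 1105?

186

gcd(1105, 101) = 1  (1105 = 10·101 + 95, 101 = 1·95 + 6, 95 = 15·6 + 5, 6 = 1·5 + 1, 5 = 5·1).
Back-substituting, 101·(186) + 1105·(-17) = 1.
So 101·186 ≡ 1 (mod 1105), and 186 mod 1105 = 186.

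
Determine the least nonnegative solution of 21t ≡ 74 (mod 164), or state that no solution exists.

gcd(164, 21):
  164 = 7·21 + 17
  21 = 1·17 + 4
  17 = 4·4 + 1
  4 = 4·1
so gcd(164, 21) = 1.
1 divides 74, so solutions exist.
Back-substitute for Bézout coefficients:
  1 = 17 - 4·4
  ... = 21·(-39) + 164·(5)
So 21·(-39) ≡ 1 (mod 164); multiply by 74: t ≡ -2886 (mod 164).
Smallest nonnegative: t = -2886 mod 164 = 66.

66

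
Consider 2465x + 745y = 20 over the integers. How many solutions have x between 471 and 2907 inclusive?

17

gcd(2465, 745) = 5  (2465 = 3*745 + 230, 745 = 3*230 + 55, 230 = 4*55 + 10, 55 = 5*10 + 5, 10 = 2*5).
Back-substituting, 2465*(-68) + 745*(225) = 5.
Scale by 4: particular solution (-272, 900); reduce x mod 149: (26, -86).
General solution: x = 26 + 149t, y = -86 - 493t for integer t.
471 ≤ 26 + 149t ≤ 2907 gives t ∈ [3, 19], which is 17 values.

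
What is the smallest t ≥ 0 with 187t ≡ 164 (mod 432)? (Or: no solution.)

gcd(432, 187) = 1  (432 = 2*187 + 58, 187 = 3*58 + 13, 58 = 4*13 + 6, 13 = 2*6 + 1, 6 = 6*1).
1 divides 164, so solutions exist.
Back-substituting, 187*(67) + 432*(-29) = 1.
So 187*(67) ≡ 1 (mod 432); multiply by 164: t ≡ 10988 (mod 432).
Smallest nonnegative: t = 10988 mod 432 = 188.

188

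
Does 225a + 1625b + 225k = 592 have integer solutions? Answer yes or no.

no

gcd(1625, 225) = 25.
gcd(25, 225) = 25.
25 does not divide 592 (remainder 17), so no integer solutions.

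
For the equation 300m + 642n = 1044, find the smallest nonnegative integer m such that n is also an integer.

42

gcd(642, 300):
  642 = 2·300 + 42
  300 = 7·42 + 6
  42 = 7·6
so gcd(642, 300) = 6.
6 divides 1044, so solutions exist.
Back-substitute for Bézout coefficients:
  6 = 300 - 7·42
  ... = 300·(15) + 642·(-7)
Scale by 1044/6 = 174: (m₀, n₀) = (2610, -1218).
General solution: m = 2610 + 107t, n = -1218 - 50t for integer t.
m ≥ 0: smallest is 2610 mod 107 = 42 (at t = -24), with n = -18.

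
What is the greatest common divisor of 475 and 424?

1

gcd(475, 424) = 1  (475 = 1·424 + 51, 424 = 8·51 + 16, 51 = 3·16 + 3, 16 = 5·3 + 1, 3 = 3·1).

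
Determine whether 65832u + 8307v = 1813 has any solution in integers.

no

gcd(65832, 8307) = 39.
39 does not divide 1813 (remainder 19), so no integer solutions.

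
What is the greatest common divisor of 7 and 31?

1

gcd(31, 7):
  31 = 4·7 + 3
  7 = 2·3 + 1
  3 = 3·1
so gcd(31, 7) = 1.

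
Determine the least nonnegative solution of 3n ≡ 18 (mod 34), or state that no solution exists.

6

gcd(34, 3):
  34 = 11×3 + 1
  3 = 3×1
so gcd(34, 3) = 1.
1 divides 18, so solutions exist.
Back-substitute for Bézout coefficients:
  1 = 34 - 11×3
  ... = 3×(-11) + 34×(1)
So 3×(-11) ≡ 1 (mod 34); multiply by 18: n ≡ -198 (mod 34).
Smallest nonnegative: n = -198 mod 34 = 6.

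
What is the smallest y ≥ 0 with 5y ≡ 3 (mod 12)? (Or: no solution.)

gcd(12, 5):
  12 = 2*5 + 2
  5 = 2*2 + 1
  2 = 2*1
so gcd(12, 5) = 1.
1 divides 3, so solutions exist.
Back-substitute for Bézout coefficients:
  1 = 5 - 2*2
  ... = 5*(5) + 12*(-2)
So 5*(5) ≡ 1 (mod 12); multiply by 3: y ≡ 15 (mod 12).
Smallest nonnegative: y = 15 mod 12 = 3.

3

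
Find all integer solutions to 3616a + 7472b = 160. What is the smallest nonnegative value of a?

310

gcd(7472, 3616) = 16.
16 divides 160, so solutions exist.
By Bézout, 3616·(31) + 7472·(-15) = 16.
Scale by 160/16 = 10: (a₀, b₀) = (310, -150).
General solution: a = 310 + 467t, b = -150 - 226t for integer t.
a ≥ 0: smallest is 310 mod 467 = 310 (at t = 0), with b = -150.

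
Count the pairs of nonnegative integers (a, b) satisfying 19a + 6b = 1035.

gcd(19, 6) = 1  (19 = 3*6 + 1, 6 = 6*1).
Back-substituting, 19*(1) + 6*(-3) = 1.
Scale by 1035: one solution is (1035, -3105). Reduce a mod 6: (3, 163).
General: a = 3 + 6t, b = 163 - 19t.
a ≥ 0 ⇒ t ≥ 0; b ≥ 0 ⇒ t ≤ 8. So t ∈ [0, 8]: 9 solutions.

9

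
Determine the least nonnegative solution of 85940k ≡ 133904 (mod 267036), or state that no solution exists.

gcd(267036, 85940) = 4  (267036 = 3*85940 + 9216, 85940 = 9*9216 + 2996, 9216 = 3*2996 + 228, 2996 = 13*228 + 32, 228 = 7*32 + 4, 32 = 8*4).
4 divides 133904, so solutions exist.
Back-substituting, 85940*(-8200) + 267036*(2639) = 4.
So 85940*(-8200) ≡ 4 (mod 267036); multiply by 33476: k ≡ -274503200 (mod 66759).
Smallest nonnegative: k = -274503200 mod 66759 = 9808.

9808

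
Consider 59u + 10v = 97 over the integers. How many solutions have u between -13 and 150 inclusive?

gcd(59, 10) = 1  (59 = 5*10 + 9, 10 = 1*9 + 1, 9 = 9*1).
Back-substituting, 59*(-1) + 10*(6) = 1.
Scale by 97: particular solution (-97, 582); reduce u mod 10: (3, -8).
General solution: u = 3 + 10t, v = -8 - 59t for integer t.
-13 ≤ 3 + 10t ≤ 150 gives t ∈ [-1, 14], which is 16 values.

16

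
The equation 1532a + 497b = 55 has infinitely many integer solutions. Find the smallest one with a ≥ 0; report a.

365

gcd(1532, 497):
  1532 = 3·497 + 41
  497 = 12·41 + 5
  41 = 8·5 + 1
  5 = 5·1
so gcd(1532, 497) = 1.
1 divides 55, so solutions exist.
Back-substitute for Bézout coefficients:
  1 = 41 - 8·5
  ... = 1532·(97) + 497·(-299)
Scale by 55/1 = 55: (a₀, b₀) = (5335, -16445).
General solution: a = 5335 + 497t, b = -16445 - 1532t for integer t.
a ≥ 0: smallest is 5335 mod 497 = 365 (at t = -10), with b = -1125.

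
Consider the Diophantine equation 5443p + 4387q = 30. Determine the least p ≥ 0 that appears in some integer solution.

1022

gcd(5443, 4387):
  5443 = 1*4387 + 1056
  4387 = 4*1056 + 163
  1056 = 6*163 + 78
  163 = 2*78 + 7
  78 = 11*7 + 1
  7 = 7*1
so gcd(5443, 4387) = 1.
1 divides 30, so solutions exist.
Back-substitute for Bézout coefficients:
  1 = 78 - 11*7
  ... = 5443*(619) + 4387*(-768)
Scale by 30/1 = 30: (p₀, q₀) = (18570, -23040).
General solution: p = 18570 + 4387t, q = -23040 - 5443t for integer t.
p ≥ 0: smallest is 18570 mod 4387 = 1022 (at t = -4), with q = -1268.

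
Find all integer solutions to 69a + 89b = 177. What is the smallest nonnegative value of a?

gcd(89, 69) = 1.
1 divides 177, so solutions exist.
By Bézout, 69×(40) + 89×(-31) = 1.
Scale by 177/1 = 177: (a₀, b₀) = (7080, -5487).
General solution: a = 7080 + 89t, b = -5487 - 69t for integer t.
a ≥ 0: smallest is 7080 mod 89 = 49 (at t = -79), with b = -36.

49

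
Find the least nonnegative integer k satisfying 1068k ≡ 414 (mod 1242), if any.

gcd(1242, 1068):
  1242 = 1·1068 + 174
  1068 = 6·174 + 24
  174 = 7·24 + 6
  24 = 4·6
so gcd(1242, 1068) = 6.
6 divides 414, so solutions exist.
Back-substitute for Bézout coefficients:
  6 = 174 - 7·24
  ... = 1068·(-50) + 1242·(43)
So 1068·(-50) ≡ 6 (mod 1242); multiply by 69: k ≡ -3450 (mod 207).
Smallest nonnegative: k = -3450 mod 207 = 69.

69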